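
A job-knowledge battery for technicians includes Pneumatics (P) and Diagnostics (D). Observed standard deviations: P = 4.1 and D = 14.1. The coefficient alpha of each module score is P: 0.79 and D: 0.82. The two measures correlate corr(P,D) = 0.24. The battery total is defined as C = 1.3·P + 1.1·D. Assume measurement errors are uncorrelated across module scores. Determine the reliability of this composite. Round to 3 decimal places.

Var(C) = 1.3²·4.1² + 1.1²·14.1² + 2·[1.43·4.1·14.1·0.24] = 268.969 + 39.6808 = 308.65.
Under uncorrelated errors the observed covariances equal the true-score covariances, so only the own-variance terms attenuate.
True-score variance = [1.3²·4.1²·0.79 + 1.1²·14.1²·0.82] + 39.6808 = 219.702 + 39.6808 = 259.383.
Reliability = 259.383 / 308.65 = 0.840.

0.840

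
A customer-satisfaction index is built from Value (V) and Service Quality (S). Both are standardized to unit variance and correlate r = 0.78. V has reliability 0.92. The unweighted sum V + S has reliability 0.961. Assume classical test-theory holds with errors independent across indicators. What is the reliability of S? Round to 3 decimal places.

0.941

Var(V+S) = 2 + 2·0.78 = 3.560.
True-score variance = ρ_V + ρ_S + 2·0.78, so 0.961 = (0.92 + ρ_S + 1.56) / 3.560.
ρ_S = 0.961·3.560 − 0.92 − 1.56 = 0.941.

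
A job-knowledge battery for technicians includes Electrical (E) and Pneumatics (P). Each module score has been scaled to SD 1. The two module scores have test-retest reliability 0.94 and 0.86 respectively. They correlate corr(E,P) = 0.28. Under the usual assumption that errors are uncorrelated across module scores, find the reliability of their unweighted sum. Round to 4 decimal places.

Var(E+P) = 2 + 2·[0.28] = 2 + 0.56 = 2.56.
Because errors are independent across components, Cov(Tᵢ,Tⱼ) = Cov(Xᵢ,Xⱼ); the off-diagonal part of the true-score variance is the same as above.
True-score variance = [0.94 + 0.86] + 0.56 = 1.8 + 0.56 = 2.36.
Reliability = 2.36 / 2.56 = 0.9219.

0.9219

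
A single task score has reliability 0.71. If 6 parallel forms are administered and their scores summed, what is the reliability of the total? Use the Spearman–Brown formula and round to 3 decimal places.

0.936

ρ_k = kρ / (1 + (k−1)ρ) = 6·0.71 / (1 + 5·0.71) = 4.260 / 4.550 = 0.936.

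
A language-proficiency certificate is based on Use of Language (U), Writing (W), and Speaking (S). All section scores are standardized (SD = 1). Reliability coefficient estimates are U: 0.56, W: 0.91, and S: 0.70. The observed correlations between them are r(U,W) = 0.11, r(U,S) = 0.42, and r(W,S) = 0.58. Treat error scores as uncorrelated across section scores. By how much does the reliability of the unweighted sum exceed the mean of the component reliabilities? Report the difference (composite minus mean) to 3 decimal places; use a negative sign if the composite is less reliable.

0.118

Var(sum) = 3 + 2.22 = 5.22; true-score variance = 2.17 + 2.22 = 4.39; composite reliability = 0.8410.
Mean component reliability = 0.7233.
Difference = 0.8410 − 0.7233 = 0.118.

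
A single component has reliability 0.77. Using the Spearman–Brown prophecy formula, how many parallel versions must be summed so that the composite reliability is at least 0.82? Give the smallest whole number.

2

k ≥ ρ*(1−ρ₁)/(ρ₁(1−ρ*)) = 0.82·0.23 / (0.77·0.18) = 1.361.
Smallest integer k = 2.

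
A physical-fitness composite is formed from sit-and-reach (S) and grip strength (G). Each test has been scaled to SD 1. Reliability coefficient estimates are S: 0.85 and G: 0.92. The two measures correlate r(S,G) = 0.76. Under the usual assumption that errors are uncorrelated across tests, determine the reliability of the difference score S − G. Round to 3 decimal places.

0.521

Var(S−G) = 1 + 1 − 2·0.76 = 2 − 1.52 = 0.48.
Under uncorrelated errors the observed covariances equal the true-score covariances, so only the own-variance terms attenuate.
True-score variance = [0.85 + 0.92] − 1.52 = 1.77 − 1.52 = 0.25.
Reliability = 0.25 / 0.48 = 0.521.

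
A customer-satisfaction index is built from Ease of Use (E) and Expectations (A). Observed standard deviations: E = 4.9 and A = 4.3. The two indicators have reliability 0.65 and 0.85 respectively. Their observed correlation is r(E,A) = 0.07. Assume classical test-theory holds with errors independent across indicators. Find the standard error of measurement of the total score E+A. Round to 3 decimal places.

Var(total) = 42.5 + 2.9498 = 45.4498.
True-score variance = 31.323 + 2.9498 = 34.2728, so reliability = 0.7541.
Error variance = 45.4498 − 34.2728 = 11.177; SEM = √11.177 = 3.343.

3.343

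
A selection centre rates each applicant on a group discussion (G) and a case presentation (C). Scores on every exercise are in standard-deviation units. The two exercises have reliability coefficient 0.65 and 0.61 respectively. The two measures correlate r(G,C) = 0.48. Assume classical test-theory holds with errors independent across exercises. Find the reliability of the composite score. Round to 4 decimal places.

0.7500

Var(G+C) = 2 + 2·[0.48] = 2 + 0.96 = 2.96.
With uncorrelated errors the cross-covariances are all true-score covariance, so they carry over unchanged; only the diagonal terms shrink to ρᵢσᵢ².
True-score variance = [0.65 + 0.61] + 0.96 = 1.26 + 0.96 = 2.22.
Reliability = 2.22 / 2.96 = 0.7500.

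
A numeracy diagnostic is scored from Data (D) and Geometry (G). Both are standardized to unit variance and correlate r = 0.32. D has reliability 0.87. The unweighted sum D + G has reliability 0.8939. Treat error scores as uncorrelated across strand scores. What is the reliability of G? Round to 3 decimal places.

Var(D+G) = 2 + 2·0.32 = 2.640.
True-score variance = ρ_D + ρ_G + 2·0.32, so 0.8939 = (0.87 + ρ_G + 0.64) / 2.640.
ρ_G = 0.8939·2.640 − 0.87 − 0.64 = 0.850.

0.850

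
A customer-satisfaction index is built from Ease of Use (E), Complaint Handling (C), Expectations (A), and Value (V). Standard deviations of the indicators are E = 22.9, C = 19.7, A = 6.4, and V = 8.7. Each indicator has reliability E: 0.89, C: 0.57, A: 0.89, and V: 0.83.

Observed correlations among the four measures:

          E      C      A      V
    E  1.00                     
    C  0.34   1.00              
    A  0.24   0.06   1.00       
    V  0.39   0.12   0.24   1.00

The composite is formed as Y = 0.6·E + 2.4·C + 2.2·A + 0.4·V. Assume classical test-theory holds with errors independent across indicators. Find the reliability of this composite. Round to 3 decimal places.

0.700

Var(Y) = 0.6²·22.9² + 2.4²·19.7² + 2.2²·6.4² + 0.4²·8.7² + 2·[1.44·22.9·19.7·0.34 + 1.32·22.9·6.4·0.24 + 0.24·22.9·8.7·0.39 + 5.28·19.7·6.4·0.06 + 0.96·19.7·8.7·0.12 + 0.88·6.4·8.7·0.24] = 2634.54 + 714.795 = 3349.34.
Because errors are independent across components, Cov(Tᵢ,Tⱼ) = Cov(Xᵢ,Xⱼ); the off-diagonal part of the true-score variance is the same as above.
True-score variance = [0.6²·22.9²·0.89 + 2.4²·19.7²·0.57 + 2.2²·6.4²·0.89 + 0.4²·8.7²·0.83] + 714.795 = 1628.69 + 714.795 = 2343.48.
Reliability = 2343.48 / 3349.34 = 0.700.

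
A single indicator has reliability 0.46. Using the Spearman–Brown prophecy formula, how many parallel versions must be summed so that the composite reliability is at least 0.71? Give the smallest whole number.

k ≥ ρ*(1−ρ₁)/(ρ₁(1−ρ*)) = 0.71·0.54 / (0.46·0.29) = 2.874.
Smallest integer k = 3.

3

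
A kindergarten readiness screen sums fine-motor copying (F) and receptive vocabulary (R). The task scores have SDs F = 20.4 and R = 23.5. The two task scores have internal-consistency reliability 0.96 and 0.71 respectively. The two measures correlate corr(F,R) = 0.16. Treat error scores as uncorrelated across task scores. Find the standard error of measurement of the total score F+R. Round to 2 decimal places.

13.30

Var(total) = 968.41 + 153.408 = 1121.82.
True-score variance = 791.611 + 153.408 = 945.019, so reliability = 0.8424.
Error variance = 1121.82 − 945.019 = 176.799; SEM = √176.799 = 13.30.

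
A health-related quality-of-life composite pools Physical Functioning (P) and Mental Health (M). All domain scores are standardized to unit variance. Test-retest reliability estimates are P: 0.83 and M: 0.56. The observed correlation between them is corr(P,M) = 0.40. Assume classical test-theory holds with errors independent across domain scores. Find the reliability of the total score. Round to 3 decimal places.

0.782

Var(P+M) = 2 + 2·[0.40] = 2 + 0.8 = 2.8.
Under uncorrelated errors the observed covariances equal the true-score covariances, so only the own-variance terms attenuate.
True-score variance = [0.83 + 0.56] + 0.8 = 1.39 + 0.8 = 2.19.
Reliability = 2.19 / 2.8 = 0.782.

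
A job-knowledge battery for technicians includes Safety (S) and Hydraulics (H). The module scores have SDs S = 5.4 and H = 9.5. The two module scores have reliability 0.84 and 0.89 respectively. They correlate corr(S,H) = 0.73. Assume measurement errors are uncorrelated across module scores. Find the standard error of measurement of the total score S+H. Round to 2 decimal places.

3.82

Var(total) = 119.41 + 74.898 = 194.308.
True-score variance = 104.817 + 74.898 = 179.715, so reliability = 0.9249.
Error variance = 194.308 − 179.715 = 14.5931; SEM = √14.5931 = 3.82.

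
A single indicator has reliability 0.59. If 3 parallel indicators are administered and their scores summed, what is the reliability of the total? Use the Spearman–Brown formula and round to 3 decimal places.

ρ_k = kρ / (1 + (k−1)ρ) = 3·0.59 / (1 + 2·0.59) = 1.770 / 2.180 = 0.812.

0.812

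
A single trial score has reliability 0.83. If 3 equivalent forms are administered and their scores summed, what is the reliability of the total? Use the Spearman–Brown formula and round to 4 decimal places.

ρ_k = kρ / (1 + (k−1)ρ) = 3·0.83 / (1 + 2·0.83) = 2.490 / 2.660 = 0.9361.

0.9361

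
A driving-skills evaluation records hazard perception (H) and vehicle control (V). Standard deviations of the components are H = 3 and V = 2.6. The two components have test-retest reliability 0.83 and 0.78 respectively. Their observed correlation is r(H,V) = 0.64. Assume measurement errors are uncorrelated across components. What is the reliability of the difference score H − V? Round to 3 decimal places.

0.478

Var(H−V) = 3² + 2.6² − 2·3·2.6·0.64 = 15.76 − 9.984 = 5.776.
With uncorrelated errors the cross-covariances are all true-score covariance, so they carry over unchanged; only the diagonal terms shrink to ρᵢσᵢ².
True-score variance = [3²·0.83 + 2.6²·0.78] − 9.984 = 12.7428 − 9.984 = 2.7588.
Reliability = 2.7588 / 5.776 = 0.478.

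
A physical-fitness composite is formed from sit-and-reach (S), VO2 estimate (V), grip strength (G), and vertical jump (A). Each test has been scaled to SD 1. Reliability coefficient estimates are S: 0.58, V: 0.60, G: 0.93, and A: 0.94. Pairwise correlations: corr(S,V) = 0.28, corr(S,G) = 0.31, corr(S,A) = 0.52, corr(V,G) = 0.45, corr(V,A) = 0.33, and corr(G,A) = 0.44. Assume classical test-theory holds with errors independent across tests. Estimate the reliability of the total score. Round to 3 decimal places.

Var(S+V+G+A) = 4 + 2·[0.28 + 0.31 + 0.52 + 0.45 + 0.33 + 0.44] = 4 + 4.66 = 8.66.
With uncorrelated errors the cross-covariances are all true-score covariance, so they carry over unchanged; only the diagonal terms shrink to ρᵢσᵢ².
True-score variance = [0.58 + 0.60 + 0.93 + 0.94] + 4.66 = 3.05 + 4.66 = 7.71.
Reliability = 7.71 / 8.66 = 0.890.

0.890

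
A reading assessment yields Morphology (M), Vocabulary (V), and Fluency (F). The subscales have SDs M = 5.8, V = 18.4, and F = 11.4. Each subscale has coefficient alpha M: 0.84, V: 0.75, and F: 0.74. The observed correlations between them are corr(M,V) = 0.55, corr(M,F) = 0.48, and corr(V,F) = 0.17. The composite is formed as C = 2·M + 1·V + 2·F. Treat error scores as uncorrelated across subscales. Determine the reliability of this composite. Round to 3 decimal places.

0.851

Var(C) = 2²·5.8² + 18.4² + 2²·11.4² + 2·[2·5.8·18.4·0.55 + 4·5.8·11.4·0.48 + 2·18.4·11.4·0.17] = 992.96 + 631.322 = 1624.28.
With uncorrelated errors the cross-covariances are all true-score covariance, so they carry over unchanged; only the diagonal terms shrink to ρᵢσᵢ².
True-score variance = [2²·5.8²·0.84 + 18.4²·0.75 + 2²·11.4²·0.74] + 631.322 = 751.632 + 631.322 = 1382.95.
Reliability = 1382.95 / 1624.28 = 0.851.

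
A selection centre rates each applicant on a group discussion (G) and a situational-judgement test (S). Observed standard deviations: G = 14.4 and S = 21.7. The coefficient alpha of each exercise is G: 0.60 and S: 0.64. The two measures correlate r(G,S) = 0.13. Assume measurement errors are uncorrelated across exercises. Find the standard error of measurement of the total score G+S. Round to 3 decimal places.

15.889

Var(total) = 678.25 + 81.2448 = 759.495.
True-score variance = 425.786 + 81.2448 = 507.03, so reliability = 0.6676.
Error variance = 759.495 − 507.03 = 252.464; SEM = √252.464 = 15.889.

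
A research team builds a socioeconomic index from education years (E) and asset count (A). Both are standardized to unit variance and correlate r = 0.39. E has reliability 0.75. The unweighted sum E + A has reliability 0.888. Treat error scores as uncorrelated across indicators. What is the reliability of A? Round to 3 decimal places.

0.939

Var(E+A) = 2 + 2·0.39 = 2.780.
True-score variance = ρ_E + ρ_A + 2·0.39, so 0.888 = (0.75 + ρ_A + 0.78) / 2.780.
ρ_A = 0.888·2.780 − 0.75 − 0.78 = 0.939.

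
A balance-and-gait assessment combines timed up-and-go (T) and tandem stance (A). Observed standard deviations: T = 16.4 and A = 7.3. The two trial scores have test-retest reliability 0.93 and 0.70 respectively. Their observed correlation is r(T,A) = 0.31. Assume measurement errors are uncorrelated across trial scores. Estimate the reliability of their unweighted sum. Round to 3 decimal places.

Var(T+A) = 16.4² + 7.3² + 2·[16.4·7.3·0.31] = 322.25 + 74.2264 = 396.476.
Because errors are independent across components, Cov(Tᵢ,Tⱼ) = Cov(Xᵢ,Xⱼ); the off-diagonal part of the true-score variance is the same as above.
True-score variance = [16.4²·0.93 + 7.3²·0.70] + 74.2264 = 287.436 + 74.2264 = 361.662.
Reliability = 361.662 / 396.476 = 0.912.

0.912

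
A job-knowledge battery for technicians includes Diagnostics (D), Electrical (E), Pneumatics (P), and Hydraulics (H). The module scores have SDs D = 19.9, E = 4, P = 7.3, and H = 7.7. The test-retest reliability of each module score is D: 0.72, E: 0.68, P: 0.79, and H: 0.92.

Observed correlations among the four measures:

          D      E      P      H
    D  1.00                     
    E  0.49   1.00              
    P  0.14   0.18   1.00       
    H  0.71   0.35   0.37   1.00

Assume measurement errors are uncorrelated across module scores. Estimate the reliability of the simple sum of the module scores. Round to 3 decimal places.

0.859

Var(D+E+P+H) = 19.9² + 4² + 7.3² + 7.7² + 2·[19.9·4·0.49 + 19.9·7.3·0.14 + 19.9·7.7·0.71 + 4·7.3·0.18 + 4·7.7·0.35 + 7.3·7.7·0.37] = 524.59 + 409.938 = 934.528.
Under uncorrelated errors the observed covariances equal the true-score covariances, so only the own-variance terms attenuate.
True-score variance = [19.9²·0.72 + 4²·0.68 + 7.3²·0.79 + 7.7²·0.92] + 409.938 = 392.653 + 409.938 = 802.591.
Reliability = 802.591 / 934.528 = 0.859.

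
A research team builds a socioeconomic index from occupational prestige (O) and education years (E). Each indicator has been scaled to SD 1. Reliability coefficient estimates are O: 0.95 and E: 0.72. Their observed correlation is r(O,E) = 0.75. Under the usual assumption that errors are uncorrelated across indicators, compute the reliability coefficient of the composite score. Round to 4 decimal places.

0.9057

Var(O+E) = 2 + 2·[0.75] = 2 + 1.5 = 3.5.
Because errors are independent across components, Cov(Tᵢ,Tⱼ) = Cov(Xᵢ,Xⱼ); the off-diagonal part of the true-score variance is the same as above.
True-score variance = [0.95 + 0.72] + 1.5 = 1.67 + 1.5 = 3.17.
Reliability = 3.17 / 3.5 = 0.9057.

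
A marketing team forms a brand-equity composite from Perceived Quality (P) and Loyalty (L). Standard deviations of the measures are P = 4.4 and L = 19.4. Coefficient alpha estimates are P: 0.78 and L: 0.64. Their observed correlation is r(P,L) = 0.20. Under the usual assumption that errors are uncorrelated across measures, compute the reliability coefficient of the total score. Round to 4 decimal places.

Var(P+L) = 4.4² + 19.4² + 2·[4.4·19.4·0.20] = 395.72 + 34.144 = 429.864.
With uncorrelated errors the cross-covariances are all true-score covariance, so they carry over unchanged; only the diagonal terms shrink to ρᵢσᵢ².
True-score variance = [4.4²·0.78 + 19.4²·0.64] + 34.144 = 255.971 + 34.144 = 290.115.
Reliability = 290.115 / 429.864 = 0.6749.

0.6749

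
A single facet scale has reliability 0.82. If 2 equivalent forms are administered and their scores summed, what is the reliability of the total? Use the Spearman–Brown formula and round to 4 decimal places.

0.9011

ρ_k = kρ / (1 + (k−1)ρ) = 2·0.82 / (1 + 1·0.82) = 1.640 / 1.820 = 0.9011.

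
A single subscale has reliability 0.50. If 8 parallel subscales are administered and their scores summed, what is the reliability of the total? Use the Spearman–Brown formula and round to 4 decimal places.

ρ_k = kρ / (1 + (k−1)ρ) = 8·0.50 / (1 + 7·0.50) = 4.000 / 4.500 = 0.8889.

0.8889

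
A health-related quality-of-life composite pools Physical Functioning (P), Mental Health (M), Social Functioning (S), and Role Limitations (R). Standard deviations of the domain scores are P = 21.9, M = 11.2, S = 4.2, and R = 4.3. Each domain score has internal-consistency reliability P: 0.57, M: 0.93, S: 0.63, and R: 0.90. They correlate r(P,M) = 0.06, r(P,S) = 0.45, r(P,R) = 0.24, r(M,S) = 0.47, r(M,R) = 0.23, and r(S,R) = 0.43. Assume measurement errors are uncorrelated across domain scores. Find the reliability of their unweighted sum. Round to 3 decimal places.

0.746

Var(P+M+S+R) = 21.9² + 11.2² + 4.2² + 4.3² + 2·[21.9·11.2·0.06 + 21.9·4.2·0.45 + 21.9·4.3·0.24 + 11.2·4.2·0.47 + 11.2·4.3·0.23 + 4.2·4.3·0.43] = 641.18 + 239.32 = 880.5.
With uncorrelated errors the cross-covariances are all true-score covariance, so they carry over unchanged; only the diagonal terms shrink to ρᵢσᵢ².
True-score variance = [21.9²·0.57 + 11.2²·0.93 + 4.2²·0.63 + 4.3²·0.90] + 239.32 = 417.791 + 239.32 = 657.111.
Reliability = 657.111 / 880.5 = 0.746.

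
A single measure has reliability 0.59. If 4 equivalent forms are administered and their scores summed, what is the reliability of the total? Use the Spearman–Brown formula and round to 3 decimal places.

0.852

ρ_k = kρ / (1 + (k−1)ρ) = 4·0.59 / (1 + 3·0.59) = 2.360 / 2.770 = 0.852.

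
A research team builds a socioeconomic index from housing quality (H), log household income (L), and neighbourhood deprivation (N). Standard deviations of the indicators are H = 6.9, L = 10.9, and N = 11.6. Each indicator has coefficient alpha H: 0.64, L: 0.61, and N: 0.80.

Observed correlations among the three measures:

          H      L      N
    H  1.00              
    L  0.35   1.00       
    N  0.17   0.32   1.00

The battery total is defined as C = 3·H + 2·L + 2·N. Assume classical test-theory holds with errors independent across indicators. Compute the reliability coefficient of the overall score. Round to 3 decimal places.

Var(C) = 3²·6.9² + 2²·10.9² + 2²·11.6² + 2·[6·6.9·10.9·0.35 + 6·6.9·11.6·0.17 + 4·10.9·11.6·0.32] = 1441.97 + 802.85 = 2244.82.
Because errors are independent across components, Cov(Tᵢ,Tⱼ) = Cov(Xᵢ,Xⱼ); the off-diagonal part of the true-score variance is the same as above.
True-score variance = [3²·6.9²·0.64 + 2²·10.9²·0.61 + 2²·11.6²·0.80] + 802.85 = 994.722 + 802.85 = 1797.57.
Reliability = 1797.57 / 2244.82 = 0.801.

0.801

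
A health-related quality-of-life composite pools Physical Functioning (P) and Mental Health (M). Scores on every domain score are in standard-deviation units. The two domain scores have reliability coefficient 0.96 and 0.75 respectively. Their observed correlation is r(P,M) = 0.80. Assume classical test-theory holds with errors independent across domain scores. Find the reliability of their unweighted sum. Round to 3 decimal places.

0.919

Var(P+M) = 2 + 2·[0.80] = 2 + 1.6 = 3.6.
With uncorrelated errors the cross-covariances are all true-score covariance, so they carry over unchanged; only the diagonal terms shrink to ρᵢσᵢ².
True-score variance = [0.96 + 0.75] + 1.6 = 1.71 + 1.6 = 3.31.
Reliability = 3.31 / 3.6 = 0.919.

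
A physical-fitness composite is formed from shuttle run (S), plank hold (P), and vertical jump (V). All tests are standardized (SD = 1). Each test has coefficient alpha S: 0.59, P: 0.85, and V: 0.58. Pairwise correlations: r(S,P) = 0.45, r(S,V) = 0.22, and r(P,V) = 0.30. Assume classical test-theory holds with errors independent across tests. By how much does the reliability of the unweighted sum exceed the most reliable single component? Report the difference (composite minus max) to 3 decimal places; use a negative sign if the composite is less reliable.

-0.048

Var(sum) = 3 + 1.94 = 4.94; true-score variance = 2.02 + 1.94 = 3.96; composite reliability = 0.8016.
Max component reliability = 0.8500.
Difference = 0.8016 − 0.8500 = -0.048.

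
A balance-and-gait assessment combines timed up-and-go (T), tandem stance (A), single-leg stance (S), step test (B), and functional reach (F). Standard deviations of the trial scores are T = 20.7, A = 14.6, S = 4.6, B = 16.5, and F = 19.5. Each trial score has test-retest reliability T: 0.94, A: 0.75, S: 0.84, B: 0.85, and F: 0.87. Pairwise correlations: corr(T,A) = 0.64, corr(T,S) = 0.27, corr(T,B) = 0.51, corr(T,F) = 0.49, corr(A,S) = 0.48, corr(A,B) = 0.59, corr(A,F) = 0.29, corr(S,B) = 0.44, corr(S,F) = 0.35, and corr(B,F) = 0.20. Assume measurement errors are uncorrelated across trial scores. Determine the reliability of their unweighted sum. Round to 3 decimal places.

0.947

Var(T+A+S+B+F) = 20.7² + 14.6² + 4.6² + 16.5² + 19.5² + 2·[20.7·14.6·0.64 + 20.7·4.6·0.27 + 20.7·16.5·0.51 + 20.7·19.5·0.49 + 14.6·4.6·0.48 + 14.6·16.5·0.59 + 14.6·19.5·0.29 + 4.6·16.5·0.44 + 4.6·19.5·0.35 + 16.5·19.5·0.20] = 1315.31 + 1954.36 = 3269.67.
With uncorrelated errors the cross-covariances are all true-score covariance, so they carry over unchanged; only the diagonal terms shrink to ρᵢσᵢ².
True-score variance = [20.7²·0.94 + 14.6²·0.75 + 4.6²·0.84 + 16.5²·0.85 + 19.5²·0.87] + 1954.36 = 1142.65 + 1954.36 = 3097.02.
Reliability = 3097.02 / 3269.67 = 0.947.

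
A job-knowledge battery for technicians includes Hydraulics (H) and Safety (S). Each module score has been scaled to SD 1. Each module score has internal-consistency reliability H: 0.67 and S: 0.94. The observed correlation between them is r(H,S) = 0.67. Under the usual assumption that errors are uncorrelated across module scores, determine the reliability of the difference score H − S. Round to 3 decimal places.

Var(H−S) = 1 + 1 − 2·0.67 = 2 − 1.34 = 0.66.
Under uncorrelated errors the observed covariances equal the true-score covariances, so only the own-variance terms attenuate.
True-score variance = [0.67 + 0.94] − 1.34 = 1.61 − 1.34 = 0.27.
Reliability = 0.27 / 0.66 = 0.409.

0.409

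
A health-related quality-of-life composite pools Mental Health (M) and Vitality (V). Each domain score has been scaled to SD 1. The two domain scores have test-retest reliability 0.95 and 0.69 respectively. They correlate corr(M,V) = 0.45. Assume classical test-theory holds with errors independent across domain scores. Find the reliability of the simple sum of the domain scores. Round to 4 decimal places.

0.8759

Var(M+V) = 2 + 2·[0.45] = 2 + 0.9 = 2.9.
Under uncorrelated errors the observed covariances equal the true-score covariances, so only the own-variance terms attenuate.
True-score variance = [0.95 + 0.69] + 0.9 = 1.64 + 0.9 = 2.54.
Reliability = 2.54 / 2.9 = 0.8759.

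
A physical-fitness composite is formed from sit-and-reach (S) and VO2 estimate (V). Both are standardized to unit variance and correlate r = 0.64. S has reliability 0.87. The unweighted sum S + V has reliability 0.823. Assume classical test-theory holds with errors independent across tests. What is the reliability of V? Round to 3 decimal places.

Var(S+V) = 2 + 2·0.64 = 3.280.
True-score variance = ρ_S + ρ_V + 2·0.64, so 0.823 = (0.87 + ρ_V + 1.28) / 3.280.
ρ_V = 0.823·3.280 − 0.87 − 1.28 = 0.549.

0.549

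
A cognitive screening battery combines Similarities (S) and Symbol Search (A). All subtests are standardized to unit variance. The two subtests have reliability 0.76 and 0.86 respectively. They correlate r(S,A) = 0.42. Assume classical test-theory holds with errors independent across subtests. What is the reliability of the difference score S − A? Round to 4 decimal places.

Var(S−A) = 1 + 1 − 2·0.42 = 2 − 0.84 = 1.16.
With uncorrelated errors the cross-covariances are all true-score covariance, so they carry over unchanged; only the diagonal terms shrink to ρᵢσᵢ².
True-score variance = [0.76 + 0.86] − 0.84 = 1.62 − 0.84 = 0.78.
Reliability = 0.78 / 1.16 = 0.6724.

0.6724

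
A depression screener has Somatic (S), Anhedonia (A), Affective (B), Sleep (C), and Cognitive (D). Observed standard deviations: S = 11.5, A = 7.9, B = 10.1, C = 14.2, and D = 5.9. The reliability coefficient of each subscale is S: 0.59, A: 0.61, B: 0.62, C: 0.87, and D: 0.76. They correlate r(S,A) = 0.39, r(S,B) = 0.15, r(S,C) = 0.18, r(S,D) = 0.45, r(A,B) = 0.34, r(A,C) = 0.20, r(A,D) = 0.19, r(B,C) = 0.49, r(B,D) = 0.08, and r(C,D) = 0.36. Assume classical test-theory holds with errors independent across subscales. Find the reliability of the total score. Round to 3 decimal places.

0.860

Var(S+A+B+C+D) = 11.5² + 7.9² + 10.1² + 14.2² + 5.9² + 2·[11.5·7.9·0.39 + 11.5·10.1·0.15 + 11.5·14.2·0.18 + 11.5·5.9·0.45 + 7.9·10.1·0.34 + 7.9·14.2·0.20 + 7.9·5.9·0.19 + 10.1·14.2·0.49 + 10.1·5.9·0.08 + 14.2·5.9·0.36] = 533.12 + 552.81 = 1085.93.
Under uncorrelated errors the observed covariances equal the true-score covariances, so only the own-variance terms attenuate.
True-score variance = [11.5²·0.59 + 7.9²·0.61 + 10.1²·0.62 + 14.2²·0.87 + 5.9²·0.76] + 552.81 = 381.226 + 552.81 = 934.036.
Reliability = 934.036 / 1085.93 = 0.860.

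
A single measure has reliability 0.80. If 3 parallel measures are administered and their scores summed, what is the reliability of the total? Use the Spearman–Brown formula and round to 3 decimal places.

ρ_k = kρ / (1 + (k−1)ρ) = 3·0.80 / (1 + 2·0.80) = 2.400 / 2.600 = 0.923.

0.923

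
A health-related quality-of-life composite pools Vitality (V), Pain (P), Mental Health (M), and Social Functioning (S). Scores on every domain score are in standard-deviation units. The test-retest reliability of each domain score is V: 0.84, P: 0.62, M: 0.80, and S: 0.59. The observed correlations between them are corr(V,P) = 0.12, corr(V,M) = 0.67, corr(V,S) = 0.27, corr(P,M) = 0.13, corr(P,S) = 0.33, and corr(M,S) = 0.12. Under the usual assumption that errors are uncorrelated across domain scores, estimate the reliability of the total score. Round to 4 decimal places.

0.8420

Var(V+P+M+S) = 4 + 2·[0.12 + 0.67 + 0.27 + 0.13 + 0.33 + 0.12] = 4 + 3.28 = 7.28.
With uncorrelated errors the cross-covariances are all true-score covariance, so they carry over unchanged; only the diagonal terms shrink to ρᵢσᵢ².
True-score variance = [0.84 + 0.62 + 0.80 + 0.59] + 3.28 = 2.85 + 3.28 = 6.13.
Reliability = 6.13 / 7.28 = 0.8420.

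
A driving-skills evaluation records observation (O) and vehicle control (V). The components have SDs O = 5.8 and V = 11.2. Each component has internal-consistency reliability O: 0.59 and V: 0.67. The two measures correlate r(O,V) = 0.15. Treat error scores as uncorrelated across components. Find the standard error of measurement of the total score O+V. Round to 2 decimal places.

Var(total) = 159.08 + 19.488 = 178.568.
True-score variance = 103.892 + 19.488 = 123.38, so reliability = 0.6909.
Error variance = 178.568 − 123.38 = 55.1876; SEM = √55.1876 = 7.43.

7.43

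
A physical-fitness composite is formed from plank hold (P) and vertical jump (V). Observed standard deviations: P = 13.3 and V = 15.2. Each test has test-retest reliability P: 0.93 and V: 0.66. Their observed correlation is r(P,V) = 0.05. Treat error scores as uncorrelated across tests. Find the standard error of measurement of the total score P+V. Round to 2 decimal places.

9.54

Var(total) = 407.93 + 20.216 = 428.146.
True-score variance = 316.994 + 20.216 = 337.21, so reliability = 0.7876.
Error variance = 428.146 − 337.21 = 90.9359; SEM = √90.9359 = 9.54.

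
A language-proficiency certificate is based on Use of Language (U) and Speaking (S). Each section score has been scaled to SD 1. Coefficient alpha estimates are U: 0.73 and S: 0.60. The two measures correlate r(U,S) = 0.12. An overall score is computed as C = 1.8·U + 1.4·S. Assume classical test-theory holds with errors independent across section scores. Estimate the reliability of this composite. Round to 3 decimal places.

0.714

Var(C) = 1.8² + 1.4² + 2·[2.52·0.12] = 5.2 + 0.6048 = 5.8048.
With uncorrelated errors the cross-covariances are all true-score covariance, so they carry over unchanged; only the diagonal terms shrink to ρᵢσᵢ².
True-score variance = [1.8²·0.73 + 1.4²·0.60] + 0.6048 = 3.5412 + 0.6048 = 4.146.
Reliability = 4.146 / 5.8048 = 0.714.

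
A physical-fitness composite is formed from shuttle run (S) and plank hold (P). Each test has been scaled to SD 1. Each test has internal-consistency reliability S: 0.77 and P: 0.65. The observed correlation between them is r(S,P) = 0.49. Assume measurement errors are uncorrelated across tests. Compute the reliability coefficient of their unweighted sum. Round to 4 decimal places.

0.8054

Var(S+P) = 2 + 2·[0.49] = 2 + 0.98 = 2.98.
Because errors are independent across components, Cov(Tᵢ,Tⱼ) = Cov(Xᵢ,Xⱼ); the off-diagonal part of the true-score variance is the same as above.
True-score variance = [0.77 + 0.65] + 0.98 = 1.42 + 0.98 = 2.4.
Reliability = 2.4 / 2.98 = 0.8054.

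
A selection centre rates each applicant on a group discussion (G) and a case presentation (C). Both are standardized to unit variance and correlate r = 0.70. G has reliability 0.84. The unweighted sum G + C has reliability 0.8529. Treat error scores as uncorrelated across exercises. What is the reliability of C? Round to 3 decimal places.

0.660

Var(G+C) = 2 + 2·0.70 = 3.400.
True-score variance = ρ_G + ρ_C + 2·0.70, so 0.8529 = (0.84 + ρ_C + 1.40) / 3.400.
ρ_C = 0.8529·3.400 − 0.84 − 1.40 = 0.660.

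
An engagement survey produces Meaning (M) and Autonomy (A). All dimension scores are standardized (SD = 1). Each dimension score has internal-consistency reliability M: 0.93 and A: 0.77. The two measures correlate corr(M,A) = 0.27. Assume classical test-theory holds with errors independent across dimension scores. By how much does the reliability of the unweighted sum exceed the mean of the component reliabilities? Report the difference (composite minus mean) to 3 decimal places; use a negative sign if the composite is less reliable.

0.032

Var(sum) = 2 + 0.54 = 2.54; true-score variance = 1.7 + 0.54 = 2.24; composite reliability = 0.8819.
Mean component reliability = 0.8500.
Difference = 0.8819 − 0.8500 = 0.032.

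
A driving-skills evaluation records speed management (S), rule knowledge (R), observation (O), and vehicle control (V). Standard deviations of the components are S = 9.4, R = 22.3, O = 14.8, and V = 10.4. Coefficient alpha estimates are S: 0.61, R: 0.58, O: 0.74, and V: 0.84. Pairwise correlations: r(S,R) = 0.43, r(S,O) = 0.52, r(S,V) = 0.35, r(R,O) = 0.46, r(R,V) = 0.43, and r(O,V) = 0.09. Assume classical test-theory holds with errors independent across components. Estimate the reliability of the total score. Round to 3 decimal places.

Var(S+R+O+V) = 9.4² + 22.3² + 14.8² + 10.4² + 2·[9.4·22.3·0.43 + 9.4·14.8·0.52 + 9.4·10.4·0.35 + 22.3·14.8·0.46 + 22.3·10.4·0.43 + 14.8·10.4·0.09] = 912.85 + 924.184 = 1837.03.
With uncorrelated errors the cross-covariances are all true-score covariance, so they carry over unchanged; only the diagonal terms shrink to ρᵢσᵢ².
True-score variance = [9.4²·0.61 + 22.3²·0.58 + 14.8²·0.74 + 10.4²·0.84] + 924.184 = 595.272 + 924.184 = 1519.46.
Reliability = 1519.46 / 1837.03 = 0.827.

0.827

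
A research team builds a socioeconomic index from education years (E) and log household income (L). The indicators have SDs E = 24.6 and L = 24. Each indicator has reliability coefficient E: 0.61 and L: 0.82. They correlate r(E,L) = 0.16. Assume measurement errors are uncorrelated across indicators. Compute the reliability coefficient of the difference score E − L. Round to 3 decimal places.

0.658

Var(E−L) = 24.6² + 24² − 2·24.6·24·0.16 = 1181.16 − 188.928 = 992.232.
Because errors are independent across components, Cov(Tᵢ,Tⱼ) = Cov(Xᵢ,Xⱼ); the off-diagonal part of the true-score variance is the same as above.
True-score variance = [24.6²·0.61 + 24²·0.82] − 188.928 = 841.468 − 188.928 = 652.54.
Reliability = 652.54 / 992.232 = 0.658.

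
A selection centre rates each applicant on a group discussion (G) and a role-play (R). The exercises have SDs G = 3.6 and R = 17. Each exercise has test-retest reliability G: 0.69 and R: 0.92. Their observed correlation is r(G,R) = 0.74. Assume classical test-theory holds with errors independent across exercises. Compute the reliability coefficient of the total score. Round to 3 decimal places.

0.931

Var(G+R) = 3.6² + 17² + 2·[3.6·17·0.74] = 301.96 + 90.576 = 392.536.
Because errors are independent across components, Cov(Tᵢ,Tⱼ) = Cov(Xᵢ,Xⱼ); the off-diagonal part of the true-score variance is the same as above.
True-score variance = [3.6²·0.69 + 17²·0.92] + 90.576 = 274.822 + 90.576 = 365.398.
Reliability = 365.398 / 392.536 = 0.931.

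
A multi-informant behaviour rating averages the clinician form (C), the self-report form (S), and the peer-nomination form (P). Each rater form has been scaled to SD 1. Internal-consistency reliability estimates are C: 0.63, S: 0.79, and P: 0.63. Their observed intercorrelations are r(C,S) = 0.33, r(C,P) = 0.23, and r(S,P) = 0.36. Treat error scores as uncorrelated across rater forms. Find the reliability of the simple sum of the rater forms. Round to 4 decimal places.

0.8037

Var(C+S+P) = 3 + 2·[0.33 + 0.23 + 0.36] = 3 + 1.84 = 4.84.
Because errors are independent across components, Cov(Tᵢ,Tⱼ) = Cov(Xᵢ,Xⱼ); the off-diagonal part of the true-score variance is the same as above.
True-score variance = [0.63 + 0.79 + 0.63] + 1.84 = 2.05 + 1.84 = 3.89.
Reliability = 3.89 / 4.84 = 0.8037.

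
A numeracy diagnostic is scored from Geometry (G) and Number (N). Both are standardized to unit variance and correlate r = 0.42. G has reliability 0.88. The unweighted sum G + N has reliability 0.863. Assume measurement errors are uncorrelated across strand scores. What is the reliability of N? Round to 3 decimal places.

Var(G+N) = 2 + 2·0.42 = 2.840.
True-score variance = ρ_G + ρ_N + 2·0.42, so 0.863 = (0.88 + ρ_N + 0.84) / 2.840.
ρ_N = 0.863·2.840 − 0.88 − 0.84 = 0.731.

0.731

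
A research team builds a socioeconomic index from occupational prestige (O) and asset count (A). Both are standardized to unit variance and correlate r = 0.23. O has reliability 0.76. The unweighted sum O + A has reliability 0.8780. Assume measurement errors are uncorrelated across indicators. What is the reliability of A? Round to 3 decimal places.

0.940

Var(O+A) = 2 + 2·0.23 = 2.460.
True-score variance = ρ_O + ρ_A + 2·0.23, so 0.8780 = (0.76 + ρ_A + 0.46) / 2.460.
ρ_A = 0.8780·2.460 − 0.76 − 0.46 = 0.940.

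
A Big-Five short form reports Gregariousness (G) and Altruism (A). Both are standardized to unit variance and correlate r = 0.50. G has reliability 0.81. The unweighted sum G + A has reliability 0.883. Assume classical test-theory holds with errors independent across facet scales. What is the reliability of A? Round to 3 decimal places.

Var(G+A) = 2 + 2·0.50 = 3.000.
True-score variance = ρ_G + ρ_A + 2·0.50, so 0.883 = (0.81 + ρ_A + 1.00) / 3.000.
ρ_A = 0.883·3.000 − 0.81 − 1.00 = 0.839.

0.839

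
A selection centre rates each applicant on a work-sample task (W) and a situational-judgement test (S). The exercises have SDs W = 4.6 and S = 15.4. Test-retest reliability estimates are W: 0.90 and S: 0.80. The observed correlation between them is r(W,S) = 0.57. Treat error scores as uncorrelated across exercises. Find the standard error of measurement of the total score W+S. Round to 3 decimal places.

7.039

Var(total) = 258.32 + 80.7576 = 339.078.
True-score variance = 208.772 + 80.7576 = 289.53, so reliability = 0.8539.
Error variance = 339.078 − 289.53 = 49.548; SEM = √49.548 = 7.039.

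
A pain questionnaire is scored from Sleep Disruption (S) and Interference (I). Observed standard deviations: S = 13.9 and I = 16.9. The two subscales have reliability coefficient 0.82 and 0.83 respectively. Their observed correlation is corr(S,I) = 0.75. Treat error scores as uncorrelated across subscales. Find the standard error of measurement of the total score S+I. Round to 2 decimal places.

9.13

Var(total) = 478.82 + 352.365 = 831.185.
True-score variance = 395.488 + 352.365 = 747.853, so reliability = 0.8997.
Error variance = 831.185 − 747.853 = 83.3315; SEM = √83.3315 = 9.13.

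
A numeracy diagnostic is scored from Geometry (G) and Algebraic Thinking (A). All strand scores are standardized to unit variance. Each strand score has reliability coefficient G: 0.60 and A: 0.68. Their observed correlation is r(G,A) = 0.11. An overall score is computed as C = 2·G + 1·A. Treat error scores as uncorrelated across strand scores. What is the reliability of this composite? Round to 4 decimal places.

Var(C) = 2² + 1 + 2·[2·0.11] = 5 + 0.44 = 5.44.
Under uncorrelated errors the observed covariances equal the true-score covariances, so only the own-variance terms attenuate.
True-score variance = [2²·0.60 + 0.68] + 0.44 = 3.08 + 0.44 = 3.52.
Reliability = 3.52 / 5.44 = 0.6471.

0.6471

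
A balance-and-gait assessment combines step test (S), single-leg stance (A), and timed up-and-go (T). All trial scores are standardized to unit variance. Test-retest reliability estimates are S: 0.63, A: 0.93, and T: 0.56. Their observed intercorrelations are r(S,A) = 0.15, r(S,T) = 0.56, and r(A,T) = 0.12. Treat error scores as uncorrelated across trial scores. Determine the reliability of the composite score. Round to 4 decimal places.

0.8112

Var(S+A+T) = 3 + 2·[0.15 + 0.56 + 0.12] = 3 + 1.66 = 4.66.
Because errors are independent across components, Cov(Tᵢ,Tⱼ) = Cov(Xᵢ,Xⱼ); the off-diagonal part of the true-score variance is the same as above.
True-score variance = [0.63 + 0.93 + 0.56] + 1.66 = 2.12 + 1.66 = 3.78.
Reliability = 3.78 / 4.66 = 0.8112.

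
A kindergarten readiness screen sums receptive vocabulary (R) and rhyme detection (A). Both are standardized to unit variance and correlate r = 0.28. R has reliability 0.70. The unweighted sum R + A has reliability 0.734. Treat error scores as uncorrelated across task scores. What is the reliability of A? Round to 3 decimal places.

Var(R+A) = 2 + 2·0.28 = 2.560.
True-score variance = ρ_R + ρ_A + 2·0.28, so 0.734 = (0.70 + ρ_A + 0.56) / 2.560.
ρ_A = 0.734·2.560 − 0.70 − 0.56 = 0.619.

0.619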